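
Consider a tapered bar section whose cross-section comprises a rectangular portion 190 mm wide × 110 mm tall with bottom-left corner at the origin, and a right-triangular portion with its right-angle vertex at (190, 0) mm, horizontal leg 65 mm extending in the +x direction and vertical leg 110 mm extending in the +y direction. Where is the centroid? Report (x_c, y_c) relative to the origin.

x_c = 112.04 mm, y_c = 52.32 mm

rectangular portion: A = 190 × 110 = 20900.00, centroid at (95.00, 55.00).
triangular portion: A = ½·65·110 = 3575.00, centroid at (211.67, 36.67).
ΣA = 24475.00 mm²
ΣAx_c = (20900.00)(95.00) + (3575.00)(211.67) = 2742208.33 mm³
ΣAy_c = (20900.00)(55.00) + (3575.00)(36.67) = 1280583.33 mm³
x_c = 2742208.33 / 24475.00 = 112.04 mm
y_c = 1280583.33 / 24475.00 = 52.32 mm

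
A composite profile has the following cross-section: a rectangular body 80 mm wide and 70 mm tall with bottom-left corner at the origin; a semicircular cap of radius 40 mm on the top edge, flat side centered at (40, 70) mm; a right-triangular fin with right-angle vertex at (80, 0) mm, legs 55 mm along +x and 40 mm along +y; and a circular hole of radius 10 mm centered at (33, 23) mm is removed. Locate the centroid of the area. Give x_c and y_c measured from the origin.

Part | A | x̄ᵢ | ȳᵢ | A·x̄ᵢ | A·ȳᵢ
rectangular body | 5600.00 | 40.00 | 35.00 | 224000.00 | 196000.00
semicircular top | 2513.27 | 40.00 | 86.98 | 100530.96 | 218595.86
triangular fin | 1100.00 | 98.33 | 13.33 | 108166.67 | 14666.67
hole | -314.16 | 33.00 | 23.00 | -10367.26 | -7225.66
Σ | 8899.11 |  |  | 422330.38 | 422036.86
x_c = 422330.38 / 8899.11 = 47.46 mm
y_c = 422036.86 / 8899.11 = 47.42 mm

x_c = 47.46 mm, y_c = 47.42 mm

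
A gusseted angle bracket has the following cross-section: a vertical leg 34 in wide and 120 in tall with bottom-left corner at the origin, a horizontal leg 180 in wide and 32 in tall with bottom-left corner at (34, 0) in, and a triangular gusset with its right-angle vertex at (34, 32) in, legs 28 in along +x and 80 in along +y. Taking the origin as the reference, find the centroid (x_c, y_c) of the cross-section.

vertical leg: A = 34 × 120 = 4080.00, centroid at (17.00, 60.00).
horizontal leg: A = 180 × 32 = 5760.00, centroid at (124.00, 16.00).
gusset: A = ½·28·80 = 1120.00, centroid at (43.33, 58.67).
ΣA = 10960.00 in², ΣAx_c = 832133.33 in³, ΣAy_c = 402666.67 in³.
x_c = 832133.33/10960.00 = 75.92 in; y_c = 402666.67/10960.00 = 36.74 in.

x_c = 75.92 in, y_c = 36.74 in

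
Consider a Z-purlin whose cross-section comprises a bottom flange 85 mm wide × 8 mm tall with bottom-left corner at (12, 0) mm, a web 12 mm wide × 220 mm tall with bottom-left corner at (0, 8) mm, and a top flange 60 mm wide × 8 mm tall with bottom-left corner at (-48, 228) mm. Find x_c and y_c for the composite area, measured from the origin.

bottom flange: A = 85 × 8 = 680.00, centroid at (54.50, 4.00).
web: A = 12 × 220 = 2640.00, centroid at (6.00, 118.00).
top flange: A = 60 × 8 = 480.00, centroid at (-18.00, 232.00).
ΣA = 3800.00 mm²
ΣAx_c = (680.00)(54.50) + (2640.00)(6.00) + (480.00)(-18.00) = 44260.00 mm³
ΣAy_c = (680.00)(4.00) + (2640.00)(118.00) + (480.00)(232.00) = 425600.00 mm³
x_c = 44260.00 / 3800.00 = 11.65 mm
y_c = 425600.00 / 3800.00 = 112.00 mm

x_c = 11.65 mm, y_c = 112.00 mm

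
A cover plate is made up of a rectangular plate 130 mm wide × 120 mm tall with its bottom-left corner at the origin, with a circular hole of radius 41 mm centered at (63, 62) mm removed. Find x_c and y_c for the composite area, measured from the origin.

plate: A = 130 × 120 = 15600.00, centroid at (65.00, 60.00).
hole: A = −π·41² = -5281.02, centroid at (63.00, 62.00).
ΣA = 10318.98 mm², ΣAx_c = 681295.91 mm³, ΣAy_c = 608576.93 mm³.
x_c = 681295.91/10318.98 = 66.02 mm; y_c = 608576.93/10318.98 = 58.98 mm.

x_c = 66.02 mm, y_c = 58.98 mm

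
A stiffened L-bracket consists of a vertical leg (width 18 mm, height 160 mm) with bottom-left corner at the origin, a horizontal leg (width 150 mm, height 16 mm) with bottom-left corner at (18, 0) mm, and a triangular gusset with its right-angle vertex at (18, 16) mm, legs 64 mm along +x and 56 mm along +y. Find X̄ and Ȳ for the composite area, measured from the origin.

Part | A | x̄ᵢ | ȳᵢ | A·x̄ᵢ | A·ȳᵢ
vertical leg | 2880.00 | 9.00 | 80.00 | 25920.00 | 230400.00
horizontal leg | 2400.00 | 93.00 | 8.00 | 223200.00 | 19200.00
gusset | 1792.00 | 39.33 | 34.67 | 70485.33 | 62122.67
Σ | 7072.00 |  |  | 319605.33 | 311722.67
X̄ = 319605.33 / 7072.00 = 45.19 mm
Ȳ = 311722.67 / 7072.00 = 44.08 mm

X̄ = 45.19 mm, Ȳ = 44.08 mm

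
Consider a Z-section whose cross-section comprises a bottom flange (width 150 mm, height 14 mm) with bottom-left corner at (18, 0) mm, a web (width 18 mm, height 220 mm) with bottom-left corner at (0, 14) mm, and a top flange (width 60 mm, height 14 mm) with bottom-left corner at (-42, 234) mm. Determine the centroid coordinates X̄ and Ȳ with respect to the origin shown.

X̄ = 32.01 mm, Ȳ = 102.63 mm

Part | A | x̄ᵢ | ȳᵢ | A·x̄ᵢ | A·ȳᵢ
bottom flange | 2100.00 | 93.00 | 7.00 | 195300.00 | 14700.00
web | 3960.00 | 9.00 | 124.00 | 35640.00 | 491040.00
top flange | 840.00 | -12.00 | 241.00 | -10080.00 | 202440.00
Σ | 6900.00 |  |  | 220860.00 | 708180.00
X̄ = 220860.00 / 6900.00 = 32.01 mm
Ȳ = 708180.00 / 6900.00 = 102.63 mm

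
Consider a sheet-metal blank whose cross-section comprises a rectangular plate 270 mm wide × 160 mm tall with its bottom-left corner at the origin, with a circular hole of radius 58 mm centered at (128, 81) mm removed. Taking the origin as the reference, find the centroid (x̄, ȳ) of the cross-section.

x̄ = 137.27 mm, ȳ = 79.68 mm

plate: A = 270 × 160 = 43200.00, centroid at (135.00, 80.00).
hole: A = −π·58² = -10568.32, centroid at (128.00, 81.00).
ΣA = 32631.68 mm²
ΣAx̄ = (43200.00)(135.00) + (-10568.32)(128.00) = 4479255.34 mm³
ΣAȳ = (43200.00)(80.00) + (-10568.32)(81.00) = 2599966.27 mm³
x̄ = 4479255.34 / 32631.68 = 137.27 mm
ȳ = 2599966.27 / 32631.68 = 79.68 mm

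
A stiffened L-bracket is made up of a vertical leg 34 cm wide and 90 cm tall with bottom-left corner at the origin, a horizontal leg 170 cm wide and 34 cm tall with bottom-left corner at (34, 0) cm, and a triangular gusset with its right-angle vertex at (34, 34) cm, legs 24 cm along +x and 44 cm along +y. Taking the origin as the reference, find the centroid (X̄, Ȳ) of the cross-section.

X̄ = 81.34 cm, Ȳ = 27.93 cm

vertical leg: A = 34 × 90 = 3060.00, centroid at (17.00, 45.00).
horizontal leg: A = 170 × 34 = 5780.00, centroid at (119.00, 17.00).
gusset: A = ½·24·44 = 528.00, centroid at (42.00, 48.67).
ΣA = 9368.00 cm²
ΣAX̄ = (3060.00)(17.00) + (5780.00)(119.00) + (528.00)(42.00) = 762016.00 cm³
ΣAȲ = (3060.00)(45.00) + (5780.00)(17.00) + (528.00)(48.67) = 261656.00 cm³
X̄ = 762016.00 / 9368.00 = 81.34 cm
Ȳ = 261656.00 / 9368.00 = 27.93 cm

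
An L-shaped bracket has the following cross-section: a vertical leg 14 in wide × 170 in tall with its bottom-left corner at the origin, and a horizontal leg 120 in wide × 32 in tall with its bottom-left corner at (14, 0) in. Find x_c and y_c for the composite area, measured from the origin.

x_c = 48.36 in, y_c = 42.40 in

vertical leg: A = 14 × 170 = 2380.00, centroid at (7.00, 85.00).
horizontal leg: A = 120 × 32 = 3840.00, centroid at (74.00, 16.00).
ΣA = 6220.00 in², ΣAx_c = 300820.00 in³, ΣAy_c = 263740.00 in³.
x_c = 300820.00/6220.00 = 48.36 in; y_c = 263740.00/6220.00 = 42.40 in.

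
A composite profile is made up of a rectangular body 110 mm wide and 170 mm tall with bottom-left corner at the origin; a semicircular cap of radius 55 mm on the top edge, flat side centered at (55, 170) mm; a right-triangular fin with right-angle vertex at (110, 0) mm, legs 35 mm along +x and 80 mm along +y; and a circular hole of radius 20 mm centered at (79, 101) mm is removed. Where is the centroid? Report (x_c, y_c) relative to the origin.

rectangular body: A = 110 × 170 = 18700.00, centroid at (55.00, 85.00).
semicircular top: A = ½π·55² = 4751.66, centroid at (55.00, 193.34).
triangular fin: A = ½·35·80 = 1400.00, centroid at (121.67, 26.67).
hole: A = −π·20² = -1256.64, centroid at (79.00, 101.00).
ΣA = 23595.02 mm², ΣAx_c = 1360900.24 mm³, ΣAy_c = 2418611.67 mm³.
x_c = 1360900.24/23595.02 = 57.68 mm; y_c = 2418611.67/23595.02 = 102.51 mm.

x_c = 57.68 mm, y_c = 102.51 mm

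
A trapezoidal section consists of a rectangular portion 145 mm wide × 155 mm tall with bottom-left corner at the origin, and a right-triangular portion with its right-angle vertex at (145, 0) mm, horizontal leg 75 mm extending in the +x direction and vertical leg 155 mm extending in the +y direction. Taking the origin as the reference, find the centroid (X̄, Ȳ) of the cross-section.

rectangular portion: A = 145 × 155 = 22475.00, centroid at (72.50, 77.50).
triangular portion: A = ½·75·155 = 5812.50, centroid at (170.00, 51.67).
ΣA = 28287.50 mm², ΣAX̄ = 2617562.50 mm³, ΣAȲ = 2042125.00 mm³.
X̄ = 2617562.50/28287.50 = 92.53 mm; Ȳ = 2042125.00/28287.50 = 72.19 mm.

X̄ = 92.53 mm, Ȳ = 72.19 mm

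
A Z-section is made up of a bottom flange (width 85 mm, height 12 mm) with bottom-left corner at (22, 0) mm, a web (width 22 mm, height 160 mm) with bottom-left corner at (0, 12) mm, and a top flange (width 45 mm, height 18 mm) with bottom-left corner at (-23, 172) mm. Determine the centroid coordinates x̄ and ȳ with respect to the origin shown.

x̄ = 19.46 mm, ȳ = 89.08 mm

bottom flange: A = 85 × 12 = 1020.00, centroid at (64.50, 6.00).
web: A = 22 × 160 = 3520.00, centroid at (11.00, 92.00).
top flange: A = 45 × 18 = 810.00, centroid at (-0.50, 181.00).
ΣA = 5350.00 mm², ΣAx̄ = 104105.00 mm³, ΣAȳ = 476570.00 mm³.
x̄ = 104105.00/5350.00 = 19.46 mm; ȳ = 476570.00/5350.00 = 89.08 mm.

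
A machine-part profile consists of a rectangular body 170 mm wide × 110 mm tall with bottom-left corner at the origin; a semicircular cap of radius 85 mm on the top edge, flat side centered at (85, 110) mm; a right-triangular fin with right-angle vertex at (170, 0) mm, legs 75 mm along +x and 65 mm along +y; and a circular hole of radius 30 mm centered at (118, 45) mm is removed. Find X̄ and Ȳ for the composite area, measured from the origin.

X̄ = 90.89 mm, Ȳ = 88.06 mm

Part | A | x̄ᵢ | ȳᵢ | A·x̄ᵢ | A·ȳᵢ
rectangular body | 18700.00 | 85.00 | 55.00 | 1589500.00 | 1028500.00
semicircular top | 11349.00 | 85.00 | 146.08 | 964665.29 | 1657807.05
triangular fin | 2437.50 | 195.00 | 21.67 | 475312.50 | 52812.50
hole | -2827.43 | 118.00 | 45.00 | -333637.14 | -127234.50
Σ | 29659.07 |  |  | 2695840.65 | 2611885.04
X̄ = 2695840.65 / 29659.07 = 90.89 mm
Ȳ = 2611885.04 / 29659.07 = 88.06 mm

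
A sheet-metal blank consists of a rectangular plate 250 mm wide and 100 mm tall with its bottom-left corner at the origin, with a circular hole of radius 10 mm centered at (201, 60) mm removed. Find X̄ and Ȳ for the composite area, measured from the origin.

Part | A | x̄ᵢ | ȳᵢ | A·x̄ᵢ | A·ȳᵢ
plate | 25000.00 | 125.00 | 50.00 | 3125000.00 | 1250000.00
hole | -314.16 | 201.00 | 60.00 | -63146.01 | -18849.56
Σ | 24685.84 |  |  | 3061853.99 | 1231150.44
X̄ = 3061853.99 / 24685.84 = 124.03 mm
Ȳ = 1231150.44 / 24685.84 = 49.87 mm

X̄ = 124.03 mm, Ȳ = 49.87 mm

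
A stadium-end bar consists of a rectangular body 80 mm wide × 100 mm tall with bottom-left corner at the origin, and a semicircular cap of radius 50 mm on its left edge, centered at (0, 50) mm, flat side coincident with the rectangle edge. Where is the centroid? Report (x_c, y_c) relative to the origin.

rectangular body: A = 80 × 100 = 8000.00, centroid at (40.00, 50.00).
semicircular end: A = ½π·50² = 3926.99, centroid at (-21.22, 50.00).
ΣA = 11926.99 mm², ΣAx_c = 236666.67 mm³, ΣAy_c = 596349.54 mm³.
x_c = 236666.67/11926.99 = 19.84 mm; y_c = 596349.54/11926.99 = 50.00 mm.

x_c = 19.84 mm, y_c = 50.00 mm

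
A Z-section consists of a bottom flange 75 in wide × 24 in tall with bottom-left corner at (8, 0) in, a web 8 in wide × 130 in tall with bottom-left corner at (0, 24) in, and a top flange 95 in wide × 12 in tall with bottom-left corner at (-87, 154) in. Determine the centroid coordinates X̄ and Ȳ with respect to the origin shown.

bottom flange: A = 75 × 24 = 1800.00, centroid at (45.50, 12.00).
web: A = 8 × 130 = 1040.00, centroid at (4.00, 89.00).
top flange: A = 95 × 12 = 1140.00, centroid at (-39.50, 160.00).
ΣA = 3980.00 in²
ΣAX̄ = (1800.00)(45.50) + (1040.00)(4.00) + (1140.00)(-39.50) = 41030.00 in³
ΣAȲ = (1800.00)(12.00) + (1040.00)(89.00) + (1140.00)(160.00) = 296560.00 in³
X̄ = 41030.00 / 3980.00 = 10.31 in
Ȳ = 296560.00 / 3980.00 = 74.51 in

X̄ = 10.31 in, Ȳ = 74.51 in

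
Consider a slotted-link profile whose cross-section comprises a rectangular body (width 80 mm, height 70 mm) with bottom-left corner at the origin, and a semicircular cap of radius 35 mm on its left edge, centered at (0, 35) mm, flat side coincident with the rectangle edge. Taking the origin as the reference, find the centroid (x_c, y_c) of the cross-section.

x_c = 25.97 mm, y_c = 35.00 mm

rectangular body: A = 80 × 70 = 5600.00, centroid at (40.00, 35.00).
semicircular end: A = ½π·35² = 1924.23, centroid at (-14.85, 35.00).
ΣA = 7524.23 mm²
ΣAx_c = (5600.00)(40.00) + (1924.23)(-14.85) = 195416.67 mm³
ΣAy_c = (5600.00)(35.00) + (1924.23)(35.00) = 263347.89 mm³
x_c = 195416.67 / 7524.23 = 25.97 mm
y_c = 263347.89 / 7524.23 = 35.00 mm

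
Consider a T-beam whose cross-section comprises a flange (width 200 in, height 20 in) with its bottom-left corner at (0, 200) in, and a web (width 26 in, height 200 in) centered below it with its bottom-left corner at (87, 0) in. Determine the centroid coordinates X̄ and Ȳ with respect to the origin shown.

web: A = 26 × 200 = 5200.00, centroid at (100.00, 100.00).
flange: A = 200 × 20 = 4000.00, centroid at (100.00, 210.00).
ΣA = 9200.00 in²
ΣAX̄ = (5200.00)(100.00) + (4000.00)(100.00) = 920000.00 in³
ΣAȲ = (5200.00)(100.00) + (4000.00)(210.00) = 1360000.00 in³
X̄ = 920000.00 / 9200.00 = 100.00 in
Ȳ = 1360000.00 / 9200.00 = 147.83 in

X̄ = 100.00 in, Ȳ = 147.83 in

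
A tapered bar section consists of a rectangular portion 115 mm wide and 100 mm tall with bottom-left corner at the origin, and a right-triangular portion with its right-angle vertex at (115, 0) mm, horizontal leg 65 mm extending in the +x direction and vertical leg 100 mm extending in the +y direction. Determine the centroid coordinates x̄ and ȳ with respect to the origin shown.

x̄ = 74.94 mm, ȳ = 46.33 mm

rectangular portion: A = 115 × 100 = 11500.00, centroid at (57.50, 50.00).
triangular portion: A = ½·65·100 = 3250.00, centroid at (136.67, 33.33).
ΣA = 14750.00 mm², ΣAx̄ = 1105416.67 mm³, ΣAȳ = 683333.33 mm³.
x̄ = 1105416.67/14750.00 = 74.94 mm; ȳ = 683333.33/14750.00 = 46.33 mm.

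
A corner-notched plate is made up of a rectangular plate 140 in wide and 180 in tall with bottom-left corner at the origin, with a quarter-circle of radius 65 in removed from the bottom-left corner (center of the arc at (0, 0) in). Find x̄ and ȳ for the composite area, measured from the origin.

x̄ = 76.43 in, ȳ = 99.46 in

plate: A = 140 × 180 = 25200.00, centroid at (70.00, 90.00).
removed quarter-circle: A = −¼π·65² = -3318.31, centroid at (27.59, 27.59).
ΣA = 21881.69 in²
ΣAx̄ = (25200.00)(70.00) + (-3318.31)(27.59) = 1672458.33 in³
ΣAȳ = (25200.00)(90.00) + (-3318.31)(27.59) = 2176458.33 in³
x̄ = 1672458.33 / 21881.69 = 76.43 in
ȳ = 2176458.33 / 21881.69 = 99.46 in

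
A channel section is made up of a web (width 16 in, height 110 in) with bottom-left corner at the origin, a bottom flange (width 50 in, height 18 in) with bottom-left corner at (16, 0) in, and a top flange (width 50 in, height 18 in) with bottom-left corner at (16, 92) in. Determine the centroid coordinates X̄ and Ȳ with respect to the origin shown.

X̄ = 24.69 in, Ȳ = 55.00 in

web: A = 16 × 110 = 1760.00, centroid at (8.00, 55.00).
bottom flange: A = 50 × 18 = 900.00, centroid at (41.00, 9.00).
top flange: A = 50 × 18 = 900.00, centroid at (41.00, 101.00).
ΣA = 3560.00 in²
ΣAX̄ = (1760.00)(8.00) + (900.00)(41.00) + (900.00)(41.00) = 87880.00 in³
ΣAȲ = (1760.00)(55.00) + (900.00)(9.00) + (900.00)(101.00) = 195800.00 in³
X̄ = 87880.00 / 3560.00 = 24.69 in
Ȳ = 195800.00 / 3560.00 = 55.00 in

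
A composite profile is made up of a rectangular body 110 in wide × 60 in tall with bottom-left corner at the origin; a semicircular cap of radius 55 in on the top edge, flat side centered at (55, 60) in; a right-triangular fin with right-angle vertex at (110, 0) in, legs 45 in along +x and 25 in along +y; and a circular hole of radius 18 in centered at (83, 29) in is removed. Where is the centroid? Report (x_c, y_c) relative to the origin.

rectangular body: A = 110 × 60 = 6600.00, centroid at (55.00, 30.00).
semicircular top: A = ½π·55² = 4751.66, centroid at (55.00, 83.34).
triangular fin: A = ½·45·25 = 562.50, centroid at (125.00, 8.33).
hole: A = −π·18² = -1017.88, centroid at (83.00, 29.00).
ΣA = 10896.28 in², ΣAx_c = 610170.03 in³, ΣAy_c = 569185.30 in³.
x_c = 610170.03/10896.28 = 56.00 in; y_c = 569185.30/10896.28 = 52.24 in.

x_c = 56.00 in, y_c = 52.24 in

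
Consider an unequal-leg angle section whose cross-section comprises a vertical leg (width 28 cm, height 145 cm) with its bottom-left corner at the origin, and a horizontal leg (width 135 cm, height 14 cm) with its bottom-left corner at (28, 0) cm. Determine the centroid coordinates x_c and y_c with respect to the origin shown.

x_c = 39.89 cm, y_c = 51.69 cm

vertical leg: A = 28 × 145 = 4060.00, centroid at (14.00, 72.50).
horizontal leg: A = 135 × 14 = 1890.00, centroid at (95.50, 7.00).
ΣA = 5950.00 cm², ΣAx_c = 237335.00 cm³, ΣAy_c = 307580.00 cm³.
x_c = 237335.00/5950.00 = 39.89 cm; y_c = 307580.00/5950.00 = 51.69 cm.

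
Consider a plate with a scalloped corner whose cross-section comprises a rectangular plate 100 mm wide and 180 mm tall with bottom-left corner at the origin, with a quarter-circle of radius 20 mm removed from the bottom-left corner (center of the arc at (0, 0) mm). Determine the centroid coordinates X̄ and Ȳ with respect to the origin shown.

Part | A | x̄ᵢ | ȳᵢ | A·x̄ᵢ | A·ȳᵢ
plate | 18000.00 | 50.00 | 90.00 | 900000.00 | 1620000.00
removed quarter-circle | -314.16 | 8.49 | 8.49 | -2666.67 | -2666.67
Σ | 17685.84 |  |  | 897333.33 | 1617333.33
X̄ = 897333.33 / 17685.84 = 50.74 mm
Ȳ = 1617333.33 / 17685.84 = 91.45 mm

X̄ = 50.74 mm, Ȳ = 91.45 mm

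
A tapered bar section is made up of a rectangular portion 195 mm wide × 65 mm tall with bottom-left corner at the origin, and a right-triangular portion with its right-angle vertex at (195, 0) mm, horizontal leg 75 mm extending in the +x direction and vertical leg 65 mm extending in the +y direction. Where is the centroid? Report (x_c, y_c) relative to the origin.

x_c = 117.26 mm, y_c = 30.75 mm

rectangular portion: A = 195 × 65 = 12675.00, centroid at (97.50, 32.50).
triangular portion: A = ½·75·65 = 2437.50, centroid at (220.00, 21.67).
ΣA = 15112.50 mm², ΣAx_c = 1772062.50 mm³, ΣAy_c = 464750.00 mm³.
x_c = 1772062.50/15112.50 = 117.26 mm; y_c = 464750.00/15112.50 = 30.75 mm.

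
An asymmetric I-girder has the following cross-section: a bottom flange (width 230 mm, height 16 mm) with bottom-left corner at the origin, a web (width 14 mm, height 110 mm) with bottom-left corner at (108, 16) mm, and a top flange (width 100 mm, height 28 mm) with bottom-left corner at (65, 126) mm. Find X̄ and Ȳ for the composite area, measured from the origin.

X̄ = 115.00 mm, Ȳ = 66.18 mm

bottom flange: A = 230 × 16 = 3680.00, centroid at (115.00, 8.00).
web: A = 14 × 110 = 1540.00, centroid at (115.00, 71.00).
top flange: A = 100 × 28 = 2800.00, centroid at (115.00, 140.00).
ΣA = 8020.00 mm², ΣAX̄ = 922300.00 mm³, ΣAȲ = 530780.00 mm³.
X̄ = 922300.00/8020.00 = 115.00 mm; Ȳ = 530780.00/8020.00 = 66.18 mm.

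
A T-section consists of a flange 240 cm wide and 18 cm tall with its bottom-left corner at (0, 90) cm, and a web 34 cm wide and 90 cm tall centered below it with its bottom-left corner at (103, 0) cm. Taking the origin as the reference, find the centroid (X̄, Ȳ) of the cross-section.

web: A = 34 × 90 = 3060.00, centroid at (120.00, 45.00).
flange: A = 240 × 18 = 4320.00, centroid at (120.00, 99.00).
ΣA = 7380.00 cm²
ΣAX̄ = (3060.00)(120.00) + (4320.00)(120.00) = 885600.00 cm³
ΣAȲ = (3060.00)(45.00) + (4320.00)(99.00) = 565380.00 cm³
X̄ = 885600.00 / 7380.00 = 120.00 cm
Ȳ = 565380.00 / 7380.00 = 76.61 cm

X̄ = 120.00 cm, Ȳ = 76.61 cm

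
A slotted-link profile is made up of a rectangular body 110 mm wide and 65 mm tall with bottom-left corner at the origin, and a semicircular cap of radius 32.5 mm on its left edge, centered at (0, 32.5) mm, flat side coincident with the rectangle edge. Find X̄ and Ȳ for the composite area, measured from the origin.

X̄ = 42.04 mm, Ȳ = 32.50 mm

rectangular body: A = 110 × 65 = 7150.00, centroid at (55.00, 32.50).
semicircular end: A = ½π·32.5² = 1659.15, centroid at (-13.79, 32.50).
ΣA = 8809.15 mm²
ΣAX̄ = (7150.00)(55.00) + (1659.15)(-13.79) = 370364.58 mm³
ΣAȲ = (7150.00)(32.50) + (1659.15)(32.50) = 286297.49 mm³
X̄ = 370364.58 / 8809.15 = 42.04 mm
Ȳ = 286297.49 / 8809.15 = 32.50 mm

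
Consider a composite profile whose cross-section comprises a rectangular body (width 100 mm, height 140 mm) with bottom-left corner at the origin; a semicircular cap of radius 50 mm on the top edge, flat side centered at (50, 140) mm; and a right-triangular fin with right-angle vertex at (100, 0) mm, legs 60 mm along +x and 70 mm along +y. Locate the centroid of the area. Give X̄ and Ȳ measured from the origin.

rectangular body: A = 100 × 140 = 14000.00, centroid at (50.00, 70.00).
semicircular top: A = ½π·50² = 3926.99, centroid at (50.00, 161.22).
triangular fin: A = ½·60·70 = 2100.00, centroid at (120.00, 23.33).
ΣA = 20026.99 mm², ΣAX̄ = 1148349.54 mm³, ΣAȲ = 1662112.05 mm³.
X̄ = 1148349.54/20026.99 = 57.34 mm; Ȳ = 1662112.05/20026.99 = 82.99 mm.

X̄ = 57.34 mm, Ȳ = 82.99 mm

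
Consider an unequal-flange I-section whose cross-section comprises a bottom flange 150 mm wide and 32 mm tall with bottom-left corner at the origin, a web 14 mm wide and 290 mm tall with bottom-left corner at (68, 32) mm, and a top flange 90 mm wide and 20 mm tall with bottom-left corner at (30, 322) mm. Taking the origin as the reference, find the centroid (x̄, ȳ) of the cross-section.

Part | A | x̄ᵢ | ȳᵢ | A·x̄ᵢ | A·ȳᵢ
bottom flange | 4800.00 | 75.00 | 16.00 | 360000.00 | 76800.00
web | 4060.00 | 75.00 | 177.00 | 304500.00 | 718620.00
top flange | 1800.00 | 75.00 | 332.00 | 135000.00 | 597600.00
Σ | 10660.00 |  |  | 799500.00 | 1393020.00
x̄ = 799500.00 / 10660.00 = 75.00 mm
ȳ = 1393020.00 / 10660.00 = 130.68 mm

x̄ = 75.00 mm, ȳ = 130.68 mm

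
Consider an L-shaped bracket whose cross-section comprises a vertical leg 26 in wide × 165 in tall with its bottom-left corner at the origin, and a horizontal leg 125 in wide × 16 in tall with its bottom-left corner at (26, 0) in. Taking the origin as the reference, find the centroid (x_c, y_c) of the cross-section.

x_c = 37.01 in, y_c = 58.81 in

vertical leg: A = 26 × 165 = 4290.00, centroid at (13.00, 82.50).
horizontal leg: A = 125 × 16 = 2000.00, centroid at (88.50, 8.00).
ΣA = 6290.00 in²
ΣAx_c = (4290.00)(13.00) + (2000.00)(88.50) = 232770.00 in³
ΣAy_c = (4290.00)(82.50) + (2000.00)(8.00) = 369925.00 in³
x_c = 232770.00 / 6290.00 = 37.01 in
y_c = 369925.00 / 6290.00 = 58.81 in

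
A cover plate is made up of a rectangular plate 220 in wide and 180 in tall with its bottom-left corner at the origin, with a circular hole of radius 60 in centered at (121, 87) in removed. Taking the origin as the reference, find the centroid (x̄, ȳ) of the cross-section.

x̄ = 105.60 in, ȳ = 91.20 in

plate: A = 220 × 180 = 39600.00, centroid at (110.00, 90.00).
hole: A = −π·60² = -11309.73, centroid at (121.00, 87.00).
ΣA = 28290.27 in²
ΣAx̄ = (39600.00)(110.00) + (-11309.73)(121.00) = 2987522.24 in³
ΣAȳ = (39600.00)(90.00) + (-11309.73)(87.00) = 2580053.18 in³
x̄ = 2987522.24 / 28290.27 = 105.60 in
ȳ = 2580053.18 / 28290.27 = 91.20 in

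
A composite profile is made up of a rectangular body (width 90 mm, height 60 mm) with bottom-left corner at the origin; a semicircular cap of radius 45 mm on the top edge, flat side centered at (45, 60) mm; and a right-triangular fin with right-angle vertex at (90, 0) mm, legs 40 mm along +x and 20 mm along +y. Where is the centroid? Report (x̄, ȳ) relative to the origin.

rectangular body: A = 90 × 60 = 5400.00, centroid at (45.00, 30.00).
semicircular top: A = ½π·45² = 3180.86, centroid at (45.00, 79.10).
triangular fin: A = ½·40·20 = 400.00, centroid at (103.33, 6.67).
ΣA = 8980.86 mm², ΣAx̄ = 427472.15 mm³, ΣAȳ = 416268.42 mm³.
x̄ = 427472.15/8980.86 = 47.60 mm; ȳ = 416268.42/8980.86 = 46.35 mm.

x̄ = 47.60 mm, ȳ = 46.35 mm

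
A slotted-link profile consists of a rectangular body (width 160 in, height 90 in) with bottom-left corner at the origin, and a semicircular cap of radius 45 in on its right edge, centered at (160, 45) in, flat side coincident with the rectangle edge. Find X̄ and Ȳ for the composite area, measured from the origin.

rectangular body: A = 160 × 90 = 14400.00, centroid at (80.00, 45.00).
semicircular end: A = ½π·45² = 3180.86, centroid at (179.10, 45.00).
ΣA = 17580.86 in²
ΣAX̄ = (14400.00)(80.00) + (3180.86)(179.10) = 1721688.01 in³
ΣAȲ = (14400.00)(45.00) + (3180.86)(45.00) = 791138.82 in³
X̄ = 1721688.01 / 17580.86 = 97.93 in
Ȳ = 791138.82 / 17580.86 = 45.00 in

X̄ = 97.93 in, Ȳ = 45.00 in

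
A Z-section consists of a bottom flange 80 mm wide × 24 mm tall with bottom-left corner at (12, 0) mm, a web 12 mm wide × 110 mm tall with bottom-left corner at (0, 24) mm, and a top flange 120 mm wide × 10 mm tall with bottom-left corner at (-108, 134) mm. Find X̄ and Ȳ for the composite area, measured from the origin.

X̄ = 11.30 mm, Ȳ = 66.24 mm

bottom flange: A = 80 × 24 = 1920.00, centroid at (52.00, 12.00).
web: A = 12 × 110 = 1320.00, centroid at (6.00, 79.00).
top flange: A = 120 × 10 = 1200.00, centroid at (-48.00, 139.00).
ΣA = 4440.00 mm², ΣAX̄ = 50160.00 mm³, ΣAȲ = 294120.00 mm³.
X̄ = 50160.00/4440.00 = 11.30 mm; Ȳ = 294120.00/4440.00 = 66.24 mm.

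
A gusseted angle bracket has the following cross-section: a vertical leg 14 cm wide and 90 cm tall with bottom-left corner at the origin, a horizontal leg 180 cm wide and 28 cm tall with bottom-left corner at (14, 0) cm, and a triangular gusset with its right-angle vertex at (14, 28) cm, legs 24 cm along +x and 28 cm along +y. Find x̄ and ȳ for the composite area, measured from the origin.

vertical leg: A = 14 × 90 = 1260.00, centroid at (7.00, 45.00).
horizontal leg: A = 180 × 28 = 5040.00, centroid at (104.00, 14.00).
gusset: A = ½·24·28 = 336.00, centroid at (22.00, 37.33).
ΣA = 6636.00 cm², ΣAx̄ = 540372.00 cm³, ΣAȳ = 139804.00 cm³.
x̄ = 540372.00/6636.00 = 81.43 cm; ȳ = 139804.00/6636.00 = 21.07 cm.

x̄ = 81.43 cm, ȳ = 21.07 cm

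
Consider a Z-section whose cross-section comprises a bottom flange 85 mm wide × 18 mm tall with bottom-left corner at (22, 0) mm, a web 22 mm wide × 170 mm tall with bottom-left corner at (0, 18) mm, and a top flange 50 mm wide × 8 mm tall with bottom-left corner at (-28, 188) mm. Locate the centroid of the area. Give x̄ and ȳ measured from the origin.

x̄ = 24.45 mm, ȳ = 83.91 mm

bottom flange: A = 85 × 18 = 1530.00, centroid at (64.50, 9.00).
web: A = 22 × 170 = 3740.00, centroid at (11.00, 103.00).
top flange: A = 50 × 8 = 400.00, centroid at (-3.00, 192.00).
ΣA = 5670.00 mm², ΣAx̄ = 138625.00 mm³, ΣAȳ = 475790.00 mm³.
x̄ = 138625.00/5670.00 = 24.45 mm; ȳ = 475790.00/5670.00 = 83.91 mm.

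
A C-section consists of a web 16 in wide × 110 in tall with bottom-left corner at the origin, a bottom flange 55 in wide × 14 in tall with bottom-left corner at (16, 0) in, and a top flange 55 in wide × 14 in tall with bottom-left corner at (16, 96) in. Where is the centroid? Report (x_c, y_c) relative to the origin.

web: A = 16 × 110 = 1760.00, centroid at (8.00, 55.00).
bottom flange: A = 55 × 14 = 770.00, centroid at (43.50, 7.00).
top flange: A = 55 × 14 = 770.00, centroid at (43.50, 103.00).
ΣA = 3300.00 in²
ΣAx_c = (1760.00)(8.00) + (770.00)(43.50) + (770.00)(43.50) = 81070.00 in³
ΣAy_c = (1760.00)(55.00) + (770.00)(7.00) + (770.00)(103.00) = 181500.00 in³
x_c = 81070.00 / 3300.00 = 24.57 in
y_c = 181500.00 / 3300.00 = 55.00 in

x_c = 24.57 in, y_c = 55.00 in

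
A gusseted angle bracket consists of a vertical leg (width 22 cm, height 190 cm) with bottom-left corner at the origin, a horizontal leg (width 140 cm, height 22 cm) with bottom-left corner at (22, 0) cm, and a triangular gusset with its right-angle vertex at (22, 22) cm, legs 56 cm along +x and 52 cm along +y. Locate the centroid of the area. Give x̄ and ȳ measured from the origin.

vertical leg: A = 22 × 190 = 4180.00, centroid at (11.00, 95.00).
horizontal leg: A = 140 × 22 = 3080.00, centroid at (92.00, 11.00).
gusset: A = ½·56·52 = 1456.00, centroid at (40.67, 39.33).
ΣA = 8716.00 cm²
ΣAx̄ = (4180.00)(11.00) + (3080.00)(92.00) + (1456.00)(40.67) = 388550.67 cm³
ΣAȳ = (4180.00)(95.00) + (3080.00)(11.00) + (1456.00)(39.33) = 488249.33 cm³
x̄ = 388550.67 / 8716.00 = 44.58 cm
ȳ = 488249.33 / 8716.00 = 56.02 cm

x̄ = 44.58 cm, ȳ = 56.02 cm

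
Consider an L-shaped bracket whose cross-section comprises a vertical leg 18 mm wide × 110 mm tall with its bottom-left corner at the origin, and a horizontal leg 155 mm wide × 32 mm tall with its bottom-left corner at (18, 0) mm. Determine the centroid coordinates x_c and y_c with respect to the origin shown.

vertical leg: A = 18 × 110 = 1980.00, centroid at (9.00, 55.00).
horizontal leg: A = 155 × 32 = 4960.00, centroid at (95.50, 16.00).
ΣA = 6940.00 mm²
ΣAx_c = (1980.00)(9.00) + (4960.00)(95.50) = 491500.00 mm³
ΣAy_c = (1980.00)(55.00) + (4960.00)(16.00) = 188260.00 mm³
x_c = 491500.00 / 6940.00 = 70.82 mm
y_c = 188260.00 / 6940.00 = 27.13 mm

x_c = 70.82 mm, y_c = 27.13 mm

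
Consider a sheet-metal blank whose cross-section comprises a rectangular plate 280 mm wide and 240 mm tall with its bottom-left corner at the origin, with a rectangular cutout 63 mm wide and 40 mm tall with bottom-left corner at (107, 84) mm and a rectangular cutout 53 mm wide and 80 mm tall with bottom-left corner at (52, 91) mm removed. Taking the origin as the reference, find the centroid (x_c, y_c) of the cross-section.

Part | A | x̄ᵢ | ȳᵢ | A·x̄ᵢ | A·ȳᵢ
plate | 67200.00 | 140.00 | 120.00 | 9408000.00 | 8064000.00
hole 1 | -2520.00 | 138.50 | 104.00 | -349020.00 | -262080.00
hole 2 | -4240.00 | 78.50 | 131.00 | -332840.00 | -555440.00
Σ | 60440.00 |  |  | 8726140.00 | 7246480.00
x_c = 8726140.00 / 60440.00 = 144.38 mm
y_c = 7246480.00 / 60440.00 = 119.90 mm

x_c = 144.38 mm, y_c = 119.90 mm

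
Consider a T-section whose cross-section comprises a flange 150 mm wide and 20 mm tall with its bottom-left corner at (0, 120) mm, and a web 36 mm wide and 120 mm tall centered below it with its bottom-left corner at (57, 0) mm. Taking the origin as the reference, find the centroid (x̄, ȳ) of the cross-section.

web: A = 36 × 120 = 4320.00, centroid at (75.00, 60.00).
flange: A = 150 × 20 = 3000.00, centroid at (75.00, 130.00).
ΣA = 7320.00 mm², ΣAx̄ = 549000.00 mm³, ΣAȳ = 649200.00 mm³.
x̄ = 549000.00/7320.00 = 75.00 mm; ȳ = 649200.00/7320.00 = 88.69 mm.

x̄ = 75.00 mm, ȳ = 88.69 mm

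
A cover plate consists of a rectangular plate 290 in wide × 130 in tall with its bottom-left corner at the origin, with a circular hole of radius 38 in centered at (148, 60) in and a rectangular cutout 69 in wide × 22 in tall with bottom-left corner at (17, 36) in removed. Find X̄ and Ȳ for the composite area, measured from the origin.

Part | A | x̄ᵢ | ȳᵢ | A·x̄ᵢ | A·ȳᵢ
plate | 37700.00 | 145.00 | 65.00 | 5466500.00 | 2450500.00
hole 1 | -4536.46 | 148.00 | 60.00 | -671396.05 | -272187.59
hole 2 | -1518.00 | 51.50 | 47.00 | -78177.00 | -71346.00
Σ | 31645.54 |  |  | 4716926.95 | 2106966.41
X̄ = 4716926.95 / 31645.54 = 149.06 in
Ȳ = 2106966.41 / 31645.54 = 66.58 in

X̄ = 149.06 in, Ȳ = 66.58 in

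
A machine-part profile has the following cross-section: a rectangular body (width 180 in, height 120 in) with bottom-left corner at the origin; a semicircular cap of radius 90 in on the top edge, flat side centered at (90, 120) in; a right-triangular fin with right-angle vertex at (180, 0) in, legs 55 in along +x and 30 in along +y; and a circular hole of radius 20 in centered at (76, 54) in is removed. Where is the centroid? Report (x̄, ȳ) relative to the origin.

rectangular body: A = 180 × 120 = 21600.00, centroid at (90.00, 60.00).
semicircular top: A = ½π·90² = 12723.45, centroid at (90.00, 158.20).
triangular fin: A = ½·55·30 = 825.00, centroid at (198.33, 10.00).
hole: A = −π·20² = -1256.64, centroid at (76.00, 54.00).
ΣA = 33891.81 in²
ΣAx̄ = (21600.00)(90.00) + (12723.45)(90.00) + (825.00)(198.33) + (-1256.64)(76.00) = 3157231.11 in³
ΣAȳ = (21600.00)(60.00) + (12723.45)(158.20) + (825.00)(10.00) + (-1256.64)(54.00) = 3249205.63 in³
x̄ = 3157231.11 / 33891.81 = 93.16 in
ȳ = 3249205.63 / 33891.81 = 95.87 in

x̄ = 93.16 in, ȳ = 95.87 in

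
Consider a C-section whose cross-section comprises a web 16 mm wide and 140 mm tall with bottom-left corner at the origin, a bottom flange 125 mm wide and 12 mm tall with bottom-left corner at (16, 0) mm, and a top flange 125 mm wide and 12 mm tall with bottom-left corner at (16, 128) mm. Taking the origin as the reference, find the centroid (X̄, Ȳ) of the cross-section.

X̄ = 48.36 mm, Ȳ = 70.00 mm

web: A = 16 × 140 = 2240.00, centroid at (8.00, 70.00).
bottom flange: A = 125 × 12 = 1500.00, centroid at (78.50, 6.00).
top flange: A = 125 × 12 = 1500.00, centroid at (78.50, 134.00).
ΣA = 5240.00 mm²
ΣAX̄ = (2240.00)(8.00) + (1500.00)(78.50) + (1500.00)(78.50) = 253420.00 mm³
ΣAȲ = (2240.00)(70.00) + (1500.00)(6.00) + (1500.00)(134.00) = 366800.00 mm³
X̄ = 253420.00 / 5240.00 = 48.36 mm
Ȳ = 366800.00 / 5240.00 = 70.00 mm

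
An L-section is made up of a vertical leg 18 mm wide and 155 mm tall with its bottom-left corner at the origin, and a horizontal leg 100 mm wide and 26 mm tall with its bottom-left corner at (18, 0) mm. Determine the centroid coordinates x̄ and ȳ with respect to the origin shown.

vertical leg: A = 18 × 155 = 2790.00, centroid at (9.00, 77.50).
horizontal leg: A = 100 × 26 = 2600.00, centroid at (68.00, 13.00).
ΣA = 5390.00 mm²
ΣAx̄ = (2790.00)(9.00) + (2600.00)(68.00) = 201910.00 mm³
ΣAȳ = (2790.00)(77.50) + (2600.00)(13.00) = 250025.00 mm³
x̄ = 201910.00 / 5390.00 = 37.46 mm
ȳ = 250025.00 / 5390.00 = 46.39 mm

x̄ = 37.46 mm, ȳ = 46.39 mm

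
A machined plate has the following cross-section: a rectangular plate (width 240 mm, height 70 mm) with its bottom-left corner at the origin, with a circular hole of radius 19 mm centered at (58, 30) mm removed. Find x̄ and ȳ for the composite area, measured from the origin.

x̄ = 124.49 mm, ȳ = 35.36 mm

plate: A = 240 × 70 = 16800.00, centroid at (120.00, 35.00).
hole: A = −π·19² = -1134.11, centroid at (58.00, 30.00).
ΣA = 15665.89 mm²
ΣAx̄ = (16800.00)(120.00) + (-1134.11)(58.00) = 1950221.33 mm³
ΣAȳ = (16800.00)(35.00) + (-1134.11)(30.00) = 553976.55 mm³
x̄ = 1950221.33 / 15665.89 = 124.49 mm
ȳ = 553976.55 / 15665.89 = 35.36 mm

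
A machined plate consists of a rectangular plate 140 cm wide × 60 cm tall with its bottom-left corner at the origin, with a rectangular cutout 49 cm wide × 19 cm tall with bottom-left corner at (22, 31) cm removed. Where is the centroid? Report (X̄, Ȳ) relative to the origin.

plate: A = 140 × 60 = 8400.00, centroid at (70.00, 30.00).
hole: A = −(49 × 19) = -931.00, centroid at (46.50, 40.50).
ΣA = 7469.00 cm²
ΣAX̄ = (8400.00)(70.00) + (-931.00)(46.50) = 544708.50 cm³
ΣAȲ = (8400.00)(30.00) + (-931.00)(40.50) = 214294.50 cm³
X̄ = 544708.50 / 7469.00 = 72.93 cm
Ȳ = 214294.50 / 7469.00 = 28.69 cm

X̄ = 72.93 cm, Ȳ = 28.69 cm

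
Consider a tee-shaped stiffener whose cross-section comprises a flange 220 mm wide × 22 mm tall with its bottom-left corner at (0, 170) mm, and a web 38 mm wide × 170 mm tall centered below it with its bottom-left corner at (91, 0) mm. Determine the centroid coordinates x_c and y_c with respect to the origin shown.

x_c = 110.00 mm, y_c = 126.12 mm

web: A = 38 × 170 = 6460.00, centroid at (110.00, 85.00).
flange: A = 220 × 22 = 4840.00, centroid at (110.00, 181.00).
ΣA = 11300.00 mm²
ΣAx_c = (6460.00)(110.00) + (4840.00)(110.00) = 1243000.00 mm³
ΣAy_c = (6460.00)(85.00) + (4840.00)(181.00) = 1425140.00 mm³
x_c = 1243000.00 / 11300.00 = 110.00 mm
y_c = 1425140.00 / 11300.00 = 126.12 mm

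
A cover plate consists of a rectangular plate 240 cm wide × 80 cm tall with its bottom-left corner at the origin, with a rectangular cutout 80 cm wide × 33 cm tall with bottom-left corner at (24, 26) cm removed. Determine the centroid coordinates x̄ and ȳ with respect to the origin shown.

x̄ = 128.93 cm, ȳ = 39.60 cm

plate: A = 240 × 80 = 19200.00, centroid at (120.00, 40.00).
hole: A = −(80 × 33) = -2640.00, centroid at (64.00, 42.50).
ΣA = 16560.00 cm²
ΣAx̄ = (19200.00)(120.00) + (-2640.00)(64.00) = 2135040.00 cm³
ΣAȳ = (19200.00)(40.00) + (-2640.00)(42.50) = 655800.00 cm³
x̄ = 2135040.00 / 16560.00 = 128.93 cm
ȳ = 655800.00 / 16560.00 = 39.60 cm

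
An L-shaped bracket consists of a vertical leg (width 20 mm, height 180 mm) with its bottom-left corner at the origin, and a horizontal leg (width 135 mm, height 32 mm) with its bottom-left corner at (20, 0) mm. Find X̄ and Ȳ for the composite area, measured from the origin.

X̄ = 52.27 mm, Ȳ = 49.64 mm

Part | A | x̄ᵢ | ȳᵢ | A·x̄ᵢ | A·ȳᵢ
vertical leg | 3600.00 | 10.00 | 90.00 | 36000.00 | 324000.00
horizontal leg | 4320.00 | 87.50 | 16.00 | 378000.00 | 69120.00
Σ | 7920.00 |  |  | 414000.00 | 393120.00
X̄ = 414000.00 / 7920.00 = 52.27 mm
Ȳ = 393120.00 / 7920.00 = 49.64 mm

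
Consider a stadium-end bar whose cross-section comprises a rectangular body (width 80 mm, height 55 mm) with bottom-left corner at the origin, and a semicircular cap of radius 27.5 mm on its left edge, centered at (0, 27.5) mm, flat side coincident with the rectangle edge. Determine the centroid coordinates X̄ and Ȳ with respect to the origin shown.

X̄ = 29.02 mm, Ȳ = 27.50 mm

rectangular body: A = 80 × 55 = 4400.00, centroid at (40.00, 27.50).
semicircular end: A = ½π·27.5² = 1187.91, centroid at (-11.67, 27.50).
ΣA = 5587.91 mm²
ΣAX̄ = (4400.00)(40.00) + (1187.91)(-11.67) = 162135.42 mm³
ΣAȲ = (4400.00)(27.50) + (1187.91)(27.50) = 153667.65 mm³
X̄ = 162135.42 / 5587.91 = 29.02 mm
Ȳ = 153667.65 / 5587.91 = 27.50 mm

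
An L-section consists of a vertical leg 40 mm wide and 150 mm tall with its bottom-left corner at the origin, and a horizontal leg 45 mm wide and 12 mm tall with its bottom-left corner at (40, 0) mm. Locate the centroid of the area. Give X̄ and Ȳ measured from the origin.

X̄ = 23.51 mm, Ȳ = 69.30 mm

vertical leg: A = 40 × 150 = 6000.00, centroid at (20.00, 75.00).
horizontal leg: A = 45 × 12 = 540.00, centroid at (62.50, 6.00).
ΣA = 6540.00 mm², ΣAX̄ = 153750.00 mm³, ΣAȲ = 453240.00 mm³.
X̄ = 153750.00/6540.00 = 23.51 mm; Ȳ = 453240.00/6540.00 = 69.30 mm.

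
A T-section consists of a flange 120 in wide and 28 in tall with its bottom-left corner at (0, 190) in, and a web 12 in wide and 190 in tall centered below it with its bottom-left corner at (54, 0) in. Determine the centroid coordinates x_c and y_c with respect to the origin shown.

Part | A | x̄ᵢ | ȳᵢ | A·x̄ᵢ | A·ȳᵢ
web | 2280.00 | 60.00 | 95.00 | 136800.00 | 216600.00
flange | 3360.00 | 60.00 | 204.00 | 201600.00 | 685440.00
Σ | 5640.00 |  |  | 338400.00 | 902040.00
x_c = 338400.00 / 5640.00 = 60.00 in
y_c = 902040.00 / 5640.00 = 159.94 in

x_c = 60.00 in, y_c = 159.94 in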